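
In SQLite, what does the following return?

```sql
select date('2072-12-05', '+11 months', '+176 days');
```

Adding +11 months to 2072-12-05 gives 2073-11-05.
Applying '+176 days' to 2073-11-05: counting 176 days forward gives 2074-04-30.

2074-04-30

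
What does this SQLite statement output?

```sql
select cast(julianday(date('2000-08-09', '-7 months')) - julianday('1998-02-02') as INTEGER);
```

Adding -7 months to 2000-08-09 gives 2000-01-09.
26 days remain in February 1998 after the 2nd (28 − 2).
Full months from March 1998 through December 1999 contribute their day counts.
Then 9 days into January 2000.
Total: 26 + 31 + 30 + 31 + 30 + 31 + 31 + 30 + 31 + 30 + 31 + 31 + 28 + 31 + 30 + 31 + 30 + 31 + 31 + 30 + 31 + 30 + 31 + 9 = 706.

706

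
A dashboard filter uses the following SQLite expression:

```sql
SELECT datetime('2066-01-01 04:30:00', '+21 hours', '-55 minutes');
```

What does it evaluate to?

2066-01-02 00:35:00

+21 hours from 2066-01-01 04:30:00 is 2066-01-02 01:30:00 (crosses midnight).
-55 minutes from 2066-01-02 01:30:00 is 2066-01-02 00:35:00.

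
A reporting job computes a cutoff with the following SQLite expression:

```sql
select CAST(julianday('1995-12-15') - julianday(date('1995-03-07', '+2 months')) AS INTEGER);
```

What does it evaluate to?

Adding +2 months to 1995-03-07 gives 1995-05-07.
24 days remain in May 1995 after the 7th (31 − 7).
Full months from June 1995 through November 1995 contribute their day counts.
Then 15 days into December 1995.
Total: 24 + 30 + 31 + 31 + 30 + 31 + 30 + 15 = 222.

222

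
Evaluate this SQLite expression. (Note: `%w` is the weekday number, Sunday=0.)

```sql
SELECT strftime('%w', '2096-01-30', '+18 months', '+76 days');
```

1

First apply '+18 months', '+76 days': 2096-01-30 → 2097-10-14.
2097-10-14 is a Monday; with Sunday=0 that is 1.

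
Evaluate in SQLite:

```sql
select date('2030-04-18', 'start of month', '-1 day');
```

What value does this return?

2030-03-31

`start of month` rewinds 2030-04-18 to 2030-04-01.
Going back 1 day from 2030-04-01 reaches 2030-03-31 (last day of March, 31 days).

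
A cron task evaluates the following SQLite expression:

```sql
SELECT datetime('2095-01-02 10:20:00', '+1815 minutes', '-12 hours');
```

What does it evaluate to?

2095-01-03 04:35:00

1815 minutes = 30h 15m; +1815 minutes from 2095-01-02 10:20:00 is 2095-01-03 16:35:00 (crosses midnight).
-12 hours from 2095-01-03 16:35:00 is 2095-01-03 04:35:00.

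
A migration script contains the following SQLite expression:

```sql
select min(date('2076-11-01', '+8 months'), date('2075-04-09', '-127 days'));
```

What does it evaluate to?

2074-12-03

date('2076-11-01', '+8 months') → 2077-07-01.
date('2075-04-09', '-127 days') → 2074-12-03.
Earlier of the two is 2074-12-03.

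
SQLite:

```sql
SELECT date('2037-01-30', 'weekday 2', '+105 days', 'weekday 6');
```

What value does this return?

2037-05-23

`weekday 2` advances to the next Tuesday; 2037-01-30 is a Friday, so it moves forward to 2037-02-03.
Applying '+105 days' to 2037-02-03: counting 105 days forward gives 2037-05-19.
`weekday 6` advances to the next Saturday; 2037-05-19 is a Tuesday, so it moves forward to 2037-05-23.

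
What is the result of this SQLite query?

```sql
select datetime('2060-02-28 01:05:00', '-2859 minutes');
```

2060-02-26 01:26:00

2859 minutes = 47h 39m; -2859 minutes from 2060-02-28 01:05:00 is 2060-02-26 01:26:00 (crosses midnight).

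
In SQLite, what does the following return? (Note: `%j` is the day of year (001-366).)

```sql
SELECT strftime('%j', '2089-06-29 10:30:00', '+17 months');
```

333

First apply '+17 months': 2089-06-29 10:30:00 → 2090-11-29 10:30:00.
Day-of-year for 2090-11-29: days since 2090-01-01 inclusive = 333, zero-padded to 333.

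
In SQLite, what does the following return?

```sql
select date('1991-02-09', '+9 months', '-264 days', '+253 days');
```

1991-10-29

Adding +9 months to 1991-02-09 gives 1991-11-09.
Applying '-264 days' to 1991-11-09: counting 264 days back gives 1991-02-18.
Applying '+253 days' to 1991-02-18: counting 253 days forward gives 1991-10-29.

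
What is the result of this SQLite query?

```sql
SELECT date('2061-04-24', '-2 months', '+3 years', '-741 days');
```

Adding -2 months to 2061-04-24 gives 2061-02-24.
Adding +3 years to 2061-02-24 gives 2064-02-24.
Applying '-741 days' to 2064-02-24: counting 741 days back gives 2062-02-13.

2062-02-13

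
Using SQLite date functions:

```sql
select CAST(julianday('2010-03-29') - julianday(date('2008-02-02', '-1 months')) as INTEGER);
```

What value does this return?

Adding -1 month to 2008-02-02 gives 2008-01-02.
29 days remain in January 2008 after the 2nd (31 − 2).
Full months from February 2008 through February 2010 contribute their day counts.
Then 29 days into March 2010.
Total: 29 + 29 + 31 + 30 + 31 + 30 + 31 + 31 + 30 + 31 + 30 + 31 + 31 + 28 + 31 + 30 + 31 + 30 + 31 + 31 + 30 + 31 + 30 + 31 + 31 + 28 + 29 = 817.

817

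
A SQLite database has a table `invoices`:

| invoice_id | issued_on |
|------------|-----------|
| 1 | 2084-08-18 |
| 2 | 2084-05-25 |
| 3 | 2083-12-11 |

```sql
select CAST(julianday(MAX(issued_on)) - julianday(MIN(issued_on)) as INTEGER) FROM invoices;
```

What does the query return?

MIN = 2083-12-11, MAX = 2084-08-18.
20 days remain in December 2083 after the 11th (31 − 11).
Full months from January 2084 through July 2084 contribute their day counts.
Then 18 days into August 2084.
Total: 20 + 31 + 29 + 31 + 30 + 31 + 30 + 31 + 18 = 251.

251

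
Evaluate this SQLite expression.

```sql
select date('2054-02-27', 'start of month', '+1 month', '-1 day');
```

`start of month` rewinds 2054-02-27 to 2054-02-01.
Adding +1 month to 2054-02-01 gives 2054-03-01.
Going back 1 day from 2054-03-01 reaches 2054-02-28 (last day of February, 28 days).

2054-02-28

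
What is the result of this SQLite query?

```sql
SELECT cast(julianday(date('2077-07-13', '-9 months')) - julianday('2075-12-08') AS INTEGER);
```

Adding -9 months to 2077-07-13 gives 2076-10-13.
23 days remain in December 2075 after the 8th (31 − 8).
Full months from January 2076 through September 2076 contribute their day counts.
Then 13 days into October 2076.
Total: 23 + 31 + 29 + 31 + 30 + 31 + 30 + 31 + 31 + 30 + 13 = 310.

310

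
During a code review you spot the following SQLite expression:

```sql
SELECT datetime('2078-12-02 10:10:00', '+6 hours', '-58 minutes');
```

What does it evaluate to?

2078-12-02 15:12:00

+6 hours from 2078-12-02 10:10:00 is 2078-12-02 16:10:00.
-58 minutes from 2078-12-02 16:10:00 is 2078-12-02 15:12:00.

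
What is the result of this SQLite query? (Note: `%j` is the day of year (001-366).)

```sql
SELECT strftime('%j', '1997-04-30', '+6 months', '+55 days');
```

358

First apply '+6 months', '+55 days': 1997-04-30 → 1997-12-24.
Day-of-year for 1997-12-24: days since 1997-01-01 inclusive = 358, zero-padded to 358.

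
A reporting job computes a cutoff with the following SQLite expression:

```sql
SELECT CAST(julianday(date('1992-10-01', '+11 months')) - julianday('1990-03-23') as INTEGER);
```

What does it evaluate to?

Adding +11 months to 1992-10-01 gives 1993-09-01.
8 days remain in March 1990 after the 23rd (31 − 23).
Full months from April 1990 through August 1993 contribute their day counts.
Then 1 day into September 1993.
Total: 8 + 30 + 31 + 30 + 31 + 31 + 30 + 31 + 30 + 31 + 31 + 28 + 31 + 30 + 31 + 30 + 31 + 31 + 30 + 31 + 30 + 31 + 31 + 29 + 31 + 30 + 31 + 30 + 31 + 31 + 30 + 31 + 30 + 31 + 31 + 28 + 31 + 30 + 31 + 30 + 31 + 31 + 1 = 1258.

1258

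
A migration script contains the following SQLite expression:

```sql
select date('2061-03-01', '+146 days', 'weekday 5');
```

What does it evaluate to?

2061-07-29

Applying '+146 days' to 2061-03-01: counting 146 days forward gives 2061-07-25.
`weekday 5` advances to the next Friday; 2061-07-25 is a Monday, so it moves forward to 2061-07-29.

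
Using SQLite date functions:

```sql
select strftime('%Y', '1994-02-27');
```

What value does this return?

1994

`%Y` extracts the 4-digit year: 1994.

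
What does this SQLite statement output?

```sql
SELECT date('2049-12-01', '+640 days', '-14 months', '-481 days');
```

Applying '+640 days' to 2049-12-01: counting 640 days forward gives 2051-09-02.
Adding -14 months to 2051-09-02 gives 2050-07-02.
Applying '-481 days' to 2050-07-02: counting 481 days back gives 2049-03-08.

2049-03-08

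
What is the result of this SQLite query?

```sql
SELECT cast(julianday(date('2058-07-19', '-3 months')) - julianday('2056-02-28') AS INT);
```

Adding -3 months to 2058-07-19 gives 2058-04-19.
1 day remains in February 2056 after the 28th (29 − 28).
Full months from March 2056 through March 2058 contribute their day counts.
Then 19 days into April 2058.
Total: 1 + 31 + 30 + 31 + 30 + 31 + 31 + 30 + 31 + 30 + 31 + 31 + 28 + 31 + 30 + 31 + 30 + 31 + 31 + 30 + 31 + 30 + 31 + 31 + 28 + 31 + 19 = 781.

781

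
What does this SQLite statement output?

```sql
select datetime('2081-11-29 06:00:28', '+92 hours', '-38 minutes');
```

+92 hours from 2081-11-29 06:00:28 is 2081-12-03 02:00:28 (crosses midnight).
-38 minutes from 2081-12-03 02:00:28 is 2081-12-03 01:22:28.

2081-12-03 01:22:28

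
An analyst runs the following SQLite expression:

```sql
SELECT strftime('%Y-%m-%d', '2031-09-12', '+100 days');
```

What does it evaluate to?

First apply '+100 days': 2031-09-12 → 2031-12-21.
`%Y-%m-%d` extracts the ISO date: 2031-12-21.

2031-12-21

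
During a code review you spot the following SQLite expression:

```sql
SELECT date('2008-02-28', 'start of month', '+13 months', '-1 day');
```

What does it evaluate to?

2009-02-28

`start of month` rewinds 2008-02-28 to 2008-02-01.
Adding +13 months to 2008-02-01 gives 2009-03-01.
Going back 1 day from 2009-03-01 reaches 2009-02-28 (last day of February, 28 days).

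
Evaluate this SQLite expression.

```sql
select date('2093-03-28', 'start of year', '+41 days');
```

2093-02-11

`start of year` rewinds 2093-03-28 to 2093-01-01.
Applying '+41 days' to 2093-01-01: counting 41 days forward gives 2093-02-11.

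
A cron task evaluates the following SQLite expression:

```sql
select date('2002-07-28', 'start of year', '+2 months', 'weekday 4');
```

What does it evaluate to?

2002-03-07

`start of year` rewinds 2002-07-28 to 2002-01-01.
Adding +2 months to 2002-01-01 gives 2002-03-01.
`weekday 4` advances to the next Thursday; 2002-03-01 is a Friday, so it moves forward to 2002-03-07.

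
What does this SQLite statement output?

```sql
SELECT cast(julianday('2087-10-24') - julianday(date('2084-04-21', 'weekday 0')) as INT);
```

1279

`weekday 0` advances to the next Sunday; 2084-04-21 is a Friday, so it moves forward to 2084-04-23.
7 days remain in April 2084 after the 23rd (30 − 23).
Full months from May 2084 through September 2087 contribute their day counts.
Then 24 days into October 2087.
Total: 7 + 31 + 30 + 31 + 31 + 30 + 31 + 30 + 31 + 31 + 28 + 31 + 30 + 31 + 30 + 31 + 31 + 30 + 31 + 30 + 31 + 31 + 28 + 31 + 30 + 31 + 30 + 31 + 31 + 30 + 31 + 30 + 31 + 31 + 28 + 31 + 30 + 31 + 30 + 31 + 31 + 30 + 24 = 1279.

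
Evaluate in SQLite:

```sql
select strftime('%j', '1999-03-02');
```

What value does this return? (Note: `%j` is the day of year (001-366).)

061

Day-of-year for 1999-03-02: days since 1999-01-01 inclusive = 61, zero-padded to 061.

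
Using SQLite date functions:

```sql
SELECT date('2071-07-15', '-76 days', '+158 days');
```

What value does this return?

Applying '-76 days' to 2071-07-15: counting 76 days back gives 2071-04-30.
Applying '+158 days' to 2071-04-30: counting 158 days forward gives 2071-10-05.

2071-10-05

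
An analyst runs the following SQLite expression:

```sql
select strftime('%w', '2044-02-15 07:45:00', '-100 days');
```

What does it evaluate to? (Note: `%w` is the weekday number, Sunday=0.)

First apply '-100 days': 2044-02-15 07:45:00 → 2043-11-07 07:45:00.
2043-11-07 is a Saturday; with Sunday=0 that is 6.

6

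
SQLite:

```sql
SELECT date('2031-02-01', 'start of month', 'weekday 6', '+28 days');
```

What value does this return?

2031-03-01

`start of month` rewinds 2031-02-01 to 2031-02-01.
`weekday 6` advances to the next Saturday; 2031-02-01 is already a Saturday, so it stays at 2031-02-01.
February 2031 has 28 days; 27 remain after the 1st, so 28 days reach 2031-03-01.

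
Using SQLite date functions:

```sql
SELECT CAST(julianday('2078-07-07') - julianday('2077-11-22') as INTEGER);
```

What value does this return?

8 days remain in November 2077 after the 22nd (30 − 22).
Full months from December 2077 through June 2078 contribute their day counts.
Then 7 days into July 2078.
Total: 8 + 31 + 31 + 28 + 31 + 30 + 31 + 30 + 7 = 227.

227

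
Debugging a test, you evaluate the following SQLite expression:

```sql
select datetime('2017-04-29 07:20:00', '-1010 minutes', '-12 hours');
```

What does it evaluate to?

2017-04-28 02:30:00

1010 minutes = 16h 50m; -1010 minutes from 2017-04-29 07:20:00 is 2017-04-28 14:30:00 (crosses midnight).
-12 hours from 2017-04-28 14:30:00 is 2017-04-28 02:30:00.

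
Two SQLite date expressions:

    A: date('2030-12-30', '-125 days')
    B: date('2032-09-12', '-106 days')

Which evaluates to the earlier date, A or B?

A

A = 2030-08-27.
B = 2032-05-29.
A is earlier.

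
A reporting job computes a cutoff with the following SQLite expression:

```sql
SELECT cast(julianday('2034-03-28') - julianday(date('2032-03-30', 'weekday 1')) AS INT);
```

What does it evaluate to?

`weekday 1` advances to the next Monday; 2032-03-30 is a Tuesday, so it moves forward to 2032-04-05.
25 days remain in April 2032 after the 5th (30 − 5).
Full months from May 2032 through February 2034 contribute their day counts.
Then 28 days into March 2034.
Total: 25 + 31 + 30 + 31 + 31 + 30 + 31 + 30 + 31 + 31 + 28 + 31 + 30 + 31 + 30 + 31 + 31 + 30 + 31 + 30 + 31 + 31 + 28 + 28 = 722.

722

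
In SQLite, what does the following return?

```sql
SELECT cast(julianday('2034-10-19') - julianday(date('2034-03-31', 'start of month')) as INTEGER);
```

232

`start of month` rewinds 2034-03-31 to 2034-03-01.
30 days remain in March 2034 after the 1st (31 − 1).
Full months from April 2034 through September 2034 contribute their day counts.
Then 19 days into October 2034.
Total: 30 + 30 + 31 + 30 + 31 + 31 + 30 + 19 = 232.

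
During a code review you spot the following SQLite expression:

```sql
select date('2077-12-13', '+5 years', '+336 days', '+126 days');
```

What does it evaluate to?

2084-03-19

Adding +5 years to 2077-12-13 gives 2082-12-13.
Applying '+336 days' to 2082-12-13: counting 336 days forward gives 2083-11-14.
Applying '+126 days' to 2083-11-14: counting 126 days forward gives 2084-03-19.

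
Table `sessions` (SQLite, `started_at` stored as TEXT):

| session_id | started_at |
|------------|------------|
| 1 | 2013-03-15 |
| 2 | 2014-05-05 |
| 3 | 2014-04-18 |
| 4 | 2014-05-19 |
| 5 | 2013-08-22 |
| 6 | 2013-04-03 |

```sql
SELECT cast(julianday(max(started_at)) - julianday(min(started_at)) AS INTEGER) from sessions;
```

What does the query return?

MIN = 2013-03-15, MAX = 2014-05-19.
16 days remain in March 2013 after the 15th (31 − 15).
Full months from April 2013 through April 2014 contribute their day counts.
Then 19 days into May 2014.
Total: 16 + 30 + 31 + 30 + 31 + 31 + 30 + 31 + 30 + 31 + 31 + 28 + 31 + 30 + 19 = 430.

430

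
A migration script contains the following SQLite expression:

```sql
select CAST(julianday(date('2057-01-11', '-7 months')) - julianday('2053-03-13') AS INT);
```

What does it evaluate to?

1186

Adding -7 months to 2057-01-11 gives 2056-06-11.
18 days remain in March 2053 after the 13th (31 − 13).
Full months from April 2053 through May 2056 contribute their day counts.
Then 11 days into June 2056.
Total: 18 + 30 + 31 + 30 + 31 + 31 + 30 + 31 + 30 + 31 + 31 + 28 + 31 + 30 + 31 + 30 + 31 + 31 + 30 + 31 + 30 + 31 + 31 + 28 + 31 + 30 + 31 + 30 + 31 + 31 + 30 + 31 + 30 + 31 + 31 + 29 + 31 + 30 + 31 + 11 = 1186.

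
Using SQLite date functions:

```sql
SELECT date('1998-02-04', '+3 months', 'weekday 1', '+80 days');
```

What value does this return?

1998-07-23

Adding +3 months to 1998-02-04 gives 1998-05-04.
`weekday 1` advances to the next Monday; 1998-05-04 is already a Monday, so it stays at 1998-05-04.
Applying '+80 days' to 1998-05-04: counting 80 days forward gives 1998-07-23.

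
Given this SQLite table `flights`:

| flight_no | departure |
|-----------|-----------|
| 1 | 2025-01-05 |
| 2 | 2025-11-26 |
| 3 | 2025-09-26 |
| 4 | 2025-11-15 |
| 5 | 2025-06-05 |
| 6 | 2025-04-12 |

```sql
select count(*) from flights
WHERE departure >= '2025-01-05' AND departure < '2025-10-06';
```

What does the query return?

4

Rows in [2025-01-05, 2025-10-06): 2025-01-05, 2025-09-26, 2025-06-05, 2025-04-12 → 4 rows.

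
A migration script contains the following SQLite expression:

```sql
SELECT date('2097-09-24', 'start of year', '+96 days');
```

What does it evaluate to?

`start of year` rewinds 2097-09-24 to 2097-01-01.
Applying '+96 days' to 2097-01-01: counting 96 days forward gives 2097-04-07.

2097-04-07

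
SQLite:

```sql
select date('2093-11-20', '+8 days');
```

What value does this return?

Advancing 8 more days within November lands on 2093-11-28.

2093-11-28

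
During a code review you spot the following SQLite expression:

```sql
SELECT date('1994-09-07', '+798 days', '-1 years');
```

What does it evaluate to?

Applying '+798 days' to 1994-09-07: counting 798 days forward gives 1996-11-13.
Adding -1 year to 1996-11-13 gives 1995-11-13.

1995-11-13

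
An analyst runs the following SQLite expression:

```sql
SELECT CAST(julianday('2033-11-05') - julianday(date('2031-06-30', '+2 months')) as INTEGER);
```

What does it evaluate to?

Adding +2 months to 2031-06-30 gives 2031-08-30.
1 day remains in August 2031 after the 30th (31 − 30).
Full months from September 2031 through October 2033 contribute their day counts.
Then 5 days into November 2033.
Total: 1 + 30 + 31 + 30 + 31 + 31 + 29 + 31 + 30 + 31 + 30 + 31 + 31 + 30 + 31 + 30 + 31 + 31 + 28 + 31 + 30 + 31 + 30 + 31 + 31 + 30 + 31 + 5 = 798.

798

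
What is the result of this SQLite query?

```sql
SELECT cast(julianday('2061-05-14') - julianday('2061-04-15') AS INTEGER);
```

15 days remain in April 2061 after the 15th (30 − 15).
Then 14 days into May 2061.
Total: 15 + 14 = 29.

29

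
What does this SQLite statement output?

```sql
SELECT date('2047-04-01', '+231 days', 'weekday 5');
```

2047-11-22

Applying '+231 days' to 2047-04-01: counting 231 days forward gives 2047-11-18.
`weekday 5` advances to the next Friday; 2047-11-18 is a Monday, so it moves forward to 2047-11-22.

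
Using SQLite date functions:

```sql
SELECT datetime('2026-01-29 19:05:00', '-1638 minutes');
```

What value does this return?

2026-01-28 15:47:00

1638 minutes = 27h 18m; -1638 minutes from 2026-01-29 19:05:00 is 2026-01-28 15:47:00 (crosses midnight).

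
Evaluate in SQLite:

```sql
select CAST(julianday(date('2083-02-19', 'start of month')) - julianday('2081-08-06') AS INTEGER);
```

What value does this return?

544

`start of month` rewinds 2083-02-19 to 2083-02-01.
25 days remain in August 2081 after the 6th (31 − 6).
Full months from September 2081 through January 2083 contribute their day counts.
Then 1 day into February 2083.
Total: 25 + 30 + 31 + 30 + 31 + 31 + 28 + 31 + 30 + 31 + 30 + 31 + 31 + 30 + 31 + 30 + 31 + 31 + 1 = 544.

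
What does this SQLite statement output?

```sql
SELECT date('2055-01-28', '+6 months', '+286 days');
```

2056-05-09

Adding +6 months to 2055-01-28 gives 2055-07-28.
Applying '+286 days' to 2055-07-28: counting 286 days forward gives 2056-05-09.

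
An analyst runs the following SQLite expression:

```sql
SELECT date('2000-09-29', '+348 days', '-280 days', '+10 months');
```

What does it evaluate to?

2001-10-06

Applying '+348 days' to 2000-09-29: counting 348 days forward gives 2001-09-12.
Applying '-280 days' to 2001-09-12: counting 280 days back gives 2000-12-06.
Adding +10 months to 2000-12-06 gives 2001-10-06.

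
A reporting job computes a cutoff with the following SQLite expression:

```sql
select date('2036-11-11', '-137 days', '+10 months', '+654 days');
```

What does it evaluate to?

Applying '-137 days' to 2036-11-11: counting 137 days back gives 2036-06-27.
Adding +10 months to 2036-06-27 gives 2037-04-27.
Applying '+654 days' to 2037-04-27: counting 654 days forward gives 2039-02-10.

2039-02-10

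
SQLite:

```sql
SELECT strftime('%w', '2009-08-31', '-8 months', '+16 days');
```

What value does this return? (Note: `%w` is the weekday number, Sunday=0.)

5

First apply '-8 months', '+16 days': 2009-08-31 → 2009-01-16.
2009-01-16 is a Friday; with Sunday=0 that is 5.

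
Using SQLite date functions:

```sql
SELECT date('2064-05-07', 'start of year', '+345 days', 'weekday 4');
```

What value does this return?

2064-12-11

`start of year` rewinds 2064-05-07 to 2064-01-01.
Applying '+345 days' to 2064-01-01: counting 345 days forward gives 2064-12-11.
`weekday 4` advances to the next Thursday; 2064-12-11 is already a Thursday, so it stays at 2064-12-11.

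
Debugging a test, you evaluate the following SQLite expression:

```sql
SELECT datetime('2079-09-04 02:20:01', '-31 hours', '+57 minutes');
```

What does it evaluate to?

-31 hours from 2079-09-04 02:20:01 is 2079-09-02 19:20:01 (crosses midnight).
+57 minutes from 2079-09-02 19:20:01 is 2079-09-02 20:17:01.

2079-09-02 20:17:01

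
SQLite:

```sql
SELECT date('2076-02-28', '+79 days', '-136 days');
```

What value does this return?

2076-01-02

Applying '+79 days' to 2076-02-28: counting 79 days forward gives 2076-05-17.
Applying '-136 days' to 2076-05-17: counting 136 days back gives 2076-01-02.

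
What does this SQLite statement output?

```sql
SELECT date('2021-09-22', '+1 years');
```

Adding +1 year to 2021-09-22 gives 2022-09-22.

2022-09-22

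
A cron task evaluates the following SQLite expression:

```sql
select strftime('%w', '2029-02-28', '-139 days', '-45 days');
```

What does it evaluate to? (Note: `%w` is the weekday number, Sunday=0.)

1

First apply '-139 days', '-45 days': 2029-02-28 → 2028-08-28.
2028-08-28 is a Monday; with Sunday=0 that is 1.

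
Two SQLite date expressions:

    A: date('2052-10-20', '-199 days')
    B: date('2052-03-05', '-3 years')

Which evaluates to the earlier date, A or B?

B

A = 2052-04-04.
B = 2049-03-05.
B is earlier.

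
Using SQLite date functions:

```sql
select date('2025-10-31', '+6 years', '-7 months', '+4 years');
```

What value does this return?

Adding +6 years to 2025-10-31 gives 2031-10-31.
Adding -7 months to 2031-10-31 gives 2031-03-31.
Adding +4 years to 2031-03-31 gives 2035-03-31.

2035-03-31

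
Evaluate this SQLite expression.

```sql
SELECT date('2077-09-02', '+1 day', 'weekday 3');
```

2077-09-08

Advancing 1 more day within September lands on 2077-09-03.
`weekday 3` advances to the next Wednesday; 2077-09-03 is a Friday, so it moves forward to 2077-09-08.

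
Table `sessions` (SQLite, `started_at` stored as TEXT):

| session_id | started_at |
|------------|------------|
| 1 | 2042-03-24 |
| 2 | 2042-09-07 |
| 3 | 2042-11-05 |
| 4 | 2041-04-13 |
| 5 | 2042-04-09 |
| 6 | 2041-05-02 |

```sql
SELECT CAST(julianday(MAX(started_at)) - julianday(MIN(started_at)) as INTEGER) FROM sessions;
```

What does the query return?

MIN = 2041-04-13, MAX = 2042-11-05.
17 days remain in April 2041 after the 13th (30 − 13).
Full months from May 2041 through October 2042 contribute their day counts.
Then 5 days into November 2042.
Total: 17 + 31 + 30 + 31 + 31 + 30 + 31 + 30 + 31 + 31 + 28 + 31 + 30 + 31 + 30 + 31 + 31 + 30 + 31 + 5 = 571.

571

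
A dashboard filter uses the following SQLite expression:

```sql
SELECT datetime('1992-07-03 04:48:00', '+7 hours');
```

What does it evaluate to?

+7 hours from 1992-07-03 04:48:00 is 1992-07-03 11:48:00.

1992-07-03 11:48:00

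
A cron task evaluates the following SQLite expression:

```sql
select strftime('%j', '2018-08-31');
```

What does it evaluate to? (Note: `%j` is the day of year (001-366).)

243

Day-of-year for 2018-08-31: days since 2018-01-01 inclusive = 243, zero-padded to 243.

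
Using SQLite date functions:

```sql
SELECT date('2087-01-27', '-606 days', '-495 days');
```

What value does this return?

2084-01-22

Applying '-606 days' to 2087-01-27: counting 606 days back gives 2085-05-31.
Applying '-495 days' to 2085-05-31: counting 495 days back gives 2084-01-22.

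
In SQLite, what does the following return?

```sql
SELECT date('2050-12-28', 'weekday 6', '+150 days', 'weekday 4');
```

`weekday 6` advances to the next Saturday; 2050-12-28 is a Wednesday, so it moves forward to 2050-12-31.
Applying '+150 days' to 2050-12-31: counting 150 days forward gives 2051-05-30.
`weekday 4` advances to the next Thursday; 2051-05-30 is a Tuesday, so it moves forward to 2051-06-01.

2051-06-01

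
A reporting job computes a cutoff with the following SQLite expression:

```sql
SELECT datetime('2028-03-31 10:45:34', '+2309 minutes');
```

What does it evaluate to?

2028-04-02 01:14:34

2309 minutes = 38h 29m; +2309 minutes from 2028-03-31 10:45:34 is 2028-04-02 01:14:34 (crosses midnight).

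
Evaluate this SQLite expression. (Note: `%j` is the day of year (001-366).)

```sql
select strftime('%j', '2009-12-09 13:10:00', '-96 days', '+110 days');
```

357

First apply '-96 days', '+110 days': 2009-12-09 13:10:00 → 2009-12-23 13:10:00.
Day-of-year for 2009-12-23: days since 2009-01-01 inclusive = 357, zero-padded to 357.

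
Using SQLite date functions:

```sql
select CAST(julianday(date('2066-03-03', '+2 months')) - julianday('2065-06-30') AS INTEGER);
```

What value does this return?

307

Adding +2 months to 2066-03-03 gives 2066-05-03.
0 days remain in June 2065 after the 30th (30 − 30).
Full months from July 2065 through April 2066 contribute their day counts.
Then 3 days into May 2066.
Total: 0 + 31 + 31 + 30 + 31 + 30 + 31 + 31 + 28 + 31 + 30 + 3 = 307.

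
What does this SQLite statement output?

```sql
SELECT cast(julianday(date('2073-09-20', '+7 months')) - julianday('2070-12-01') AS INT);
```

1236

Adding +7 months to 2073-09-20 gives 2074-04-20.
30 days remain in December 2070 after the 1st (31 − 1).
Full months from January 2071 through March 2074 contribute their day counts.
Then 20 days into April 2074.
Total: 30 + 31 + 28 + 31 + 30 + 31 + 30 + 31 + 31 + 30 + 31 + 30 + 31 + 31 + 29 + 31 + 30 + 31 + 30 + 31 + 31 + 30 + 31 + 30 + 31 + 31 + 28 + 31 + 30 + 31 + 30 + 31 + 31 + 30 + 31 + 30 + 31 + 31 + 28 + 31 + 20 = 1236.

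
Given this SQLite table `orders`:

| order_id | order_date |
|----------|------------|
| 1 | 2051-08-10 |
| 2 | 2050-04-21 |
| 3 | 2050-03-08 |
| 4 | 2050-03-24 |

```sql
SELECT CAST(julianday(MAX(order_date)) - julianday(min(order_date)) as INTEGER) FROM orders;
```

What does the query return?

520

MIN = 2050-03-08, MAX = 2051-08-10.
23 days remain in March 2050 after the 8th (31 − 8).
Full months from April 2050 through July 2051 contribute their day counts.
Then 10 days into August 2051.
Total: 23 + 30 + 31 + 30 + 31 + 31 + 30 + 31 + 30 + 31 + 31 + 28 + 31 + 30 + 31 + 30 + 31 + 10 = 520.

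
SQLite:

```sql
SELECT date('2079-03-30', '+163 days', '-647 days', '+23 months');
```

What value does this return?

Applying '+163 days' to 2079-03-30: counting 163 days forward gives 2079-09-09.
Applying '-647 days' to 2079-09-09: counting 647 days back gives 2077-12-01.
Adding +23 months to 2077-12-01 gives 2079-11-01.

2079-11-01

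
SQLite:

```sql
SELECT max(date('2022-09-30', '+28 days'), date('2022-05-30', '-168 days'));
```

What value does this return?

date('2022-09-30', '+28 days') → 2022-10-28.
date('2022-05-30', '-168 days') → 2021-12-13.
Later of the two is 2022-10-28.

2022-10-28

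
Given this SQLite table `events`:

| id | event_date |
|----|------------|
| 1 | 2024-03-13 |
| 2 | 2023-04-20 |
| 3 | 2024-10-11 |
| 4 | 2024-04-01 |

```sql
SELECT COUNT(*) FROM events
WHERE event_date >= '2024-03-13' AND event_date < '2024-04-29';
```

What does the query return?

Rows in [2024-03-13, 2024-04-29): 2024-03-13, 2024-04-01 → 2 rows.

2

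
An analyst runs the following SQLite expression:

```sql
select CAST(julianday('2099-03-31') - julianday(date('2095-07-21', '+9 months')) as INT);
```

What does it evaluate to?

1074

Adding +9 months to 2095-07-21 gives 2096-04-21.
9 days remain in April 2096 after the 21st (30 − 21).
Full months from May 2096 through February 2099 contribute their day counts.
Then 31 days into March 2099.
Total: 9 + 31 + 30 + 31 + 31 + 30 + 31 + 30 + 31 + 31 + 28 + 31 + 30 + 31 + 30 + 31 + 31 + 30 + 31 + 30 + 31 + 31 + 28 + 31 + 30 + 31 + 30 + 31 + 31 + 30 + 31 + 30 + 31 + 31 + 28 + 31 = 1074.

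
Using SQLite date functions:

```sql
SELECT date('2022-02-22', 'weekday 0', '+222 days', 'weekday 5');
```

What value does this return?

`weekday 0` advances to the next Sunday; 2022-02-22 is a Tuesday, so it moves forward to 2022-02-27.
Applying '+222 days' to 2022-02-27: counting 222 days forward gives 2022-10-07.
`weekday 5` advances to the next Friday; 2022-10-07 is already a Friday, so it stays at 2022-10-07.

2022-10-07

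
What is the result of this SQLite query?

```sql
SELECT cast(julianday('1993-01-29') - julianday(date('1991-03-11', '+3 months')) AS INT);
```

598

Adding +3 months to 1991-03-11 gives 1991-06-11.
19 days remain in June 1991 after the 11th (30 − 11).
Full months from July 1991 through December 1992 contribute their day counts.
Then 29 days into January 1993.
Total: 19 + 31 + 31 + 30 + 31 + 30 + 31 + 31 + 29 + 31 + 30 + 31 + 30 + 31 + 31 + 30 + 31 + 30 + 31 + 29 = 598.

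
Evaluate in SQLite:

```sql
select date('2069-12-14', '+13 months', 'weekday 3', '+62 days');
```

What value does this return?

Adding +13 months to 2069-12-14 gives 2071-01-14.
`weekday 3` advances to the next Wednesday; 2071-01-14 is already a Wednesday, so it stays at 2071-01-14.
Applying '+62 days' to 2071-01-14: counting 62 days forward gives 2071-03-17.

2071-03-17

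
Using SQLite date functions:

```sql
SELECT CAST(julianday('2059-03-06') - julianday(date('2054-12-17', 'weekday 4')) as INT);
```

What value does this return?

1540

`weekday 4` advances to the next Thursday; 2054-12-17 is already a Thursday, so it stays at 2054-12-17.
14 days remain in December 2054 after the 17th (31 − 17).
Full months from January 2055 through February 2059 contribute their day counts.
Then 6 days into March 2059.
Total: 14 + 31 + 28 + 31 + 30 + 31 + 30 + 31 + 31 + 30 + 31 + 30 + 31 + 31 + 29 + 31 + 30 + 31 + 30 + 31 + 31 + 30 + 31 + 30 + 31 + 31 + 28 + 31 + 30 + 31 + 30 + 31 + 31 + 30 + 31 + 30 + 31 + 31 + 28 + 31 + 30 + 31 + 30 + 31 + 31 + 30 + 31 + 30 + 31 + 31 + 28 + 6 = 1540.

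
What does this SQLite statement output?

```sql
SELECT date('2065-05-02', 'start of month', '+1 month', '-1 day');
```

2065-05-31

`start of month` rewinds 2065-05-02 to 2065-05-01.
Adding +1 month to 2065-05-01 gives 2065-06-01.
Going back 1 day from 2065-06-01 reaches 2065-05-31 (last day of May, 31 days).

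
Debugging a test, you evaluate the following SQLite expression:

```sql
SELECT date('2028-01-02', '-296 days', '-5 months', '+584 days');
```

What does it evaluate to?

2028-05-18

Applying '-296 days' to 2028-01-02: counting 296 days back gives 2027-03-12.
Adding -5 months to 2027-03-12 gives 2026-10-12.
Applying '+584 days' to 2026-10-12: counting 584 days forward gives 2028-05-18.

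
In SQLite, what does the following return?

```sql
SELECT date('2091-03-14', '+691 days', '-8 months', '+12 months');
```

2093-06-02

Applying '+691 days' to 2091-03-14: counting 691 days forward gives 2093-02-02.
Adding -8 months to 2093-02-02 gives 2092-06-02.
Adding +12 months to 2092-06-02 gives 2093-06-02.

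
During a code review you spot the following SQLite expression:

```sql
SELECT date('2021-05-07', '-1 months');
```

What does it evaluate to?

Adding -1 month to 2021-05-07 gives 2021-04-07.

2021-04-07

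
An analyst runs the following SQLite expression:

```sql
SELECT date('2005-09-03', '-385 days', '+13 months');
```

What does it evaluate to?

Applying '-385 days' to 2005-09-03: counting 385 days back gives 2004-08-14.
Adding +13 months to 2004-08-14 gives 2005-09-14.

2005-09-14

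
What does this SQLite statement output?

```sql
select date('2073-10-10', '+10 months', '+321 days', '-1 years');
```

Adding +10 months to 2073-10-10 gives 2074-08-10.
Applying '+321 days' to 2074-08-10: counting 321 days forward gives 2075-06-27.
Adding -1 year to 2075-06-27 gives 2074-06-27.

2074-06-27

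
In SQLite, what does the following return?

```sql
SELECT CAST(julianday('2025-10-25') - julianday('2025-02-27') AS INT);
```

1 day remains in February 2025 after the 27th (28 − 27).
Full months from March 2025 through September 2025 contribute their day counts.
Then 25 days into October 2025.
Total: 1 + 31 + 30 + 31 + 30 + 31 + 31 + 30 + 25 = 240.

240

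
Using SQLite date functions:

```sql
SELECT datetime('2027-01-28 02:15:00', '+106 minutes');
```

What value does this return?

106 minutes = 1h 46m; +106 minutes from 2027-01-28 02:15:00 is 2027-01-28 04:01:00.

2027-01-28 04:01:00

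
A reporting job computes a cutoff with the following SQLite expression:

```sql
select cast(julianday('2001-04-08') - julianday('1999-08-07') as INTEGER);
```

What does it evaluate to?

24 days remain in August 1999 after the 7th (31 − 7).
Full months from September 1999 through March 2001 contribute their day counts.
Then 8 days into April 2001.
Total: 24 + 30 + 31 + 30 + 31 + 31 + 29 + 31 + 30 + 31 + 30 + 31 + 31 + 30 + 31 + 30 + 31 + 31 + 28 + 31 + 8 = 610.

610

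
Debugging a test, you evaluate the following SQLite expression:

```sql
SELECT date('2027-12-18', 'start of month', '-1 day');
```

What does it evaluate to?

`start of month` rewinds 2027-12-18 to 2027-12-01.
Going back 1 day from 2027-12-01 reaches 2027-11-30 (last day of November, 30 days).

2027-11-30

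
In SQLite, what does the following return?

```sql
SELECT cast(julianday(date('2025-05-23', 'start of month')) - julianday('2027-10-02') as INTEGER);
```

-884

`start of month` rewinds 2025-05-23 to 2025-05-01.
30 days remain in May 2025 after the 1st (31 − 1).
Full months from June 2025 through September 2027 contribute their day counts.
Then 2 days into October 2027.
Total: 30 + 30 + 31 + 31 + 30 + 31 + 30 + 31 + 31 + 28 + 31 + 30 + 31 + 30 + 31 + 31 + 30 + 31 + 30 + 31 + 31 + 28 + 31 + 30 + 31 + 30 + 31 + 31 + 30 + 2 = 884.
The subtraction is earlier − later, so the result is −884 → -884.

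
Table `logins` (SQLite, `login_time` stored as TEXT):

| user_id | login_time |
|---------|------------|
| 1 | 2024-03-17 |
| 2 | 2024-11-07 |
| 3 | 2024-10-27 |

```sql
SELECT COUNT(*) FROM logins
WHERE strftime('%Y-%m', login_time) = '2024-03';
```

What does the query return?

1

Rows with year-month 2024-03: 2024-03-17 → 1.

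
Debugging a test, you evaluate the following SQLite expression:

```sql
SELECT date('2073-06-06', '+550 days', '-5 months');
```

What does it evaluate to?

Applying '+550 days' to 2073-06-06: counting 550 days forward gives 2074-12-08.
Adding -5 months to 2074-12-08 gives 2074-07-08.

2074-07-08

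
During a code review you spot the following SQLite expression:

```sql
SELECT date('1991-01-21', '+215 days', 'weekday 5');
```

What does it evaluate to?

1991-08-30

Applying '+215 days' to 1991-01-21: counting 215 days forward gives 1991-08-24.
`weekday 5` advances to the next Friday; 1991-08-24 is a Saturday, so it moves forward to 1991-08-30.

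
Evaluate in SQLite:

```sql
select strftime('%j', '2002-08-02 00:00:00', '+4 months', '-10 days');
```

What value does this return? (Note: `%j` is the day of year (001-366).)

326

First apply '+4 months', '-10 days': 2002-08-02 00:00:00 → 2002-11-22 00:00:00.
Day-of-year for 2002-11-22: days since 2002-01-01 inclusive = 326, zero-padded to 326.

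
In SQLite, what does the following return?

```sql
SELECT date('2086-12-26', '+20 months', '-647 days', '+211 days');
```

Adding +20 months to 2086-12-26 gives 2088-08-26.
Applying '-647 days' to 2088-08-26: counting 647 days back gives 2086-11-18.
Applying '+211 days' to 2086-11-18: counting 211 days forward gives 2087-06-17.

2087-06-17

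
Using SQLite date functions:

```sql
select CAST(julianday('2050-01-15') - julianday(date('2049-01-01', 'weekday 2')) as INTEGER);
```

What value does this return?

`weekday 2` advances to the next Tuesday; 2049-01-01 is a Friday, so it moves forward to 2049-01-05.
26 days remain in January 2049 after the 5th (31 − 5).
Full months from February 2049 through December 2049 contribute their day counts.
Then 15 days into January 2050.
Total: 26 + 28 + 31 + 30 + 31 + 30 + 31 + 31 + 30 + 31 + 30 + 31 + 15 = 375.

375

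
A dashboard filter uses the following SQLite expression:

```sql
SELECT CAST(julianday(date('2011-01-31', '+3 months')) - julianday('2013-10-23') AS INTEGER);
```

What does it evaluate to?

Adding +3 months to 2011-01-31 targets 2011-04-31. April 2011 has only 30 days, so SQLite normalizes the 1-day overflow forward to 2011-05-01.
30 days remain in May 2011 after the 1st (31 − 1).
Full months from June 2011 through September 2013 contribute their day counts.
Then 23 days into October 2013.
Total: 30 + 30 + 31 + 31 + 30 + 31 + 30 + 31 + 31 + 29 + 31 + 30 + 31 + 30 + 31 + 31 + 30 + 31 + 30 + 31 + 31 + 28 + 31 + 30 + 31 + 30 + 31 + 31 + 30 + 23 = 906.
The subtraction is earlier − later, so the result is −906 → -906.

-906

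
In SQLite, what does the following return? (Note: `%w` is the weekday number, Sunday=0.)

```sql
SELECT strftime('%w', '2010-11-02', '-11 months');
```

First apply '-11 months': 2010-11-02 → 2009-12-02.
2009-12-02 is a Wednesday; with Sunday=0 that is 3.

3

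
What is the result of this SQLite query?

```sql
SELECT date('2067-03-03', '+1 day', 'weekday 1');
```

Advancing 1 more day within March lands on 2067-03-04.
`weekday 1` advances to the next Monday; 2067-03-04 is a Friday, so it moves forward to 2067-03-07.

2067-03-07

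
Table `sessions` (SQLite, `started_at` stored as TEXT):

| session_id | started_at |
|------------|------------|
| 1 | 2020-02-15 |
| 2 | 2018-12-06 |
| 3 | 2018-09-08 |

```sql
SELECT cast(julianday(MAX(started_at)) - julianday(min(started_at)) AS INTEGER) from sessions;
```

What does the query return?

525

MIN = 2018-09-08, MAX = 2020-02-15.
22 days remain in September 2018 after the 8th (30 − 8).
Full months from October 2018 through January 2020 contribute their day counts.
Then 15 days into February 2020.
Total: 22 + 31 + 30 + 31 + 31 + 28 + 31 + 30 + 31 + 30 + 31 + 31 + 30 + 31 + 30 + 31 + 31 + 15 = 525.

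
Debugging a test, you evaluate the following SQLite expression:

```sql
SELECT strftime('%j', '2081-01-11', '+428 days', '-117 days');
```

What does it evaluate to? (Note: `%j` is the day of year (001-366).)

322

First apply '+428 days', '-117 days': 2081-01-11 → 2081-11-18.
Day-of-year for 2081-11-18: days since 2081-01-01 inclusive = 322, zero-padded to 322.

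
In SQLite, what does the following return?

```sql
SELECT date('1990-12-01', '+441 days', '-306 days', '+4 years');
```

Applying '+441 days' to 1990-12-01: counting 441 days forward gives 1992-02-15.
Applying '-306 days' to 1992-02-15: counting 306 days back gives 1991-04-15.
Adding +4 years to 1991-04-15 gives 1995-04-15.

1995-04-15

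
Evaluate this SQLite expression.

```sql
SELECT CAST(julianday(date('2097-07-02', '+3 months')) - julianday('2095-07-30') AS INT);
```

795

Adding +3 months to 2097-07-02 gives 2097-10-02.
1 day remains in July 2095 after the 30th (31 − 30).
Full months from August 2095 through September 2097 contribute their day counts.
Then 2 days into October 2097.
Total: 1 + 31 + 30 + 31 + 30 + 31 + 31 + 29 + 31 + 30 + 31 + 30 + 31 + 31 + 30 + 31 + 30 + 31 + 31 + 28 + 31 + 30 + 31 + 30 + 31 + 31 + 30 + 2 = 795.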